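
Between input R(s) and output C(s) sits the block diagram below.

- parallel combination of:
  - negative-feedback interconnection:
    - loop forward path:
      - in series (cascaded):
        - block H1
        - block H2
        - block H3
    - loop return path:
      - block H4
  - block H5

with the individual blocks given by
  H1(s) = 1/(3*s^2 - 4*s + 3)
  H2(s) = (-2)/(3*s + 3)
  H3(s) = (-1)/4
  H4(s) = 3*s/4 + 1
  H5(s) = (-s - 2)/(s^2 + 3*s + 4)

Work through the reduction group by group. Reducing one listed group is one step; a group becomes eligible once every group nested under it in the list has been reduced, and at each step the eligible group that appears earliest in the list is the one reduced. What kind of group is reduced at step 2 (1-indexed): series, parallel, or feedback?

Reducing step by step:

Step 1. reduce the series chain H1, H2, H3
Step 2. apply the feedback formula to (H1*H2*H3), H4
Step 3. parallel reduction of [(H1*H2*H3)/(1+(H1*H2*H3)*H4)], H5
The group at step 2 is a feedback group.

Answer: feedback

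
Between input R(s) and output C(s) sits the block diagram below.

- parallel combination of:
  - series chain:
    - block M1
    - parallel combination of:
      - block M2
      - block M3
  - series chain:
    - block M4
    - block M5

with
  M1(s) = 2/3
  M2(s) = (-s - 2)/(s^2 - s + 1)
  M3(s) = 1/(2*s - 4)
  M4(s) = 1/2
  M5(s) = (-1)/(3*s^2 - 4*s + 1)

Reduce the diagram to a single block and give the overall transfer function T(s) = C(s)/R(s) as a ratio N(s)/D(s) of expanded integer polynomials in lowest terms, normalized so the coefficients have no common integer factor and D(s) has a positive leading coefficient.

The answer is (-6*s^4 - s^3 + 69*s^2 - 83*s + 24)/(18*s^5 - 78*s^4 + 132*s^3 - 126*s^2 + 66*s - 12).

Reasoning:
Step 1. parallel reduction of M2, M3; result (-s^2 - s + 9)/(2*s^3 - 6*s^2 + 6*s - 4)
Step 2. series reduction of M1, (M2+M3); result (-s^2 - s + 9)/(3*s^3 - 9*s^2 + 9*s - 6)
Step 3. multiply M4, M5 (series); result (-1)/(6*s^2 - 8*s + 2)
Step 4. add (M1*(M2+M3)), (M4*M5) (parallel) - this is the overall T(s), already in the required normalized form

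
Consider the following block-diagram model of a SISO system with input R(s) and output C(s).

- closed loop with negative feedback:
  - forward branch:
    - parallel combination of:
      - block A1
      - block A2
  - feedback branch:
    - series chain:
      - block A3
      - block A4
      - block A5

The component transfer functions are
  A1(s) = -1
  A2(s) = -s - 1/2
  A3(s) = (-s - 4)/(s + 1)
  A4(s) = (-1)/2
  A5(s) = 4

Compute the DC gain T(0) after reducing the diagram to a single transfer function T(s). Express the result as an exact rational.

Answer: 3/22

Working:
Step 1. parallel reduction of A1, A2: -s - 3/2
Step 2. combine A3, A4, A5 in series: (2*s + 8)/(s + 1)
Step 3. reduce the feedback loop with forward (A1+A2) and return (A3*A4*A5): (2*s^2 + 5*s + 3)/(4*s^2 + 20*s + 22)
DC gain: substitute s = 0 into T(s) from step 3: T(0) = 3/22.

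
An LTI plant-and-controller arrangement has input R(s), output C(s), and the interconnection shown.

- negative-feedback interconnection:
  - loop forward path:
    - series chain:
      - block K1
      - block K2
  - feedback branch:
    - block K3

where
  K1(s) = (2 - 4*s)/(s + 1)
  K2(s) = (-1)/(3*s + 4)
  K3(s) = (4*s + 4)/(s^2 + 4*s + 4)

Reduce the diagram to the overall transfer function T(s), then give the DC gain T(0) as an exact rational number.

Answer: -1

Working:
Step 1. cascade K1, K2; result (4*s - 2)/(3*s^2 + 7*s + 4)
Step 2. collapse the loop ((K1*K2) forward, K3 return); result (4*s^3 + 14*s^2 + 8*s - 8)/(3*s^4 + 19*s^3 + 60*s^2 + 52*s + 8)
The step-2 result is T(s). Setting s = 0: T(0) = -8/8 = -1.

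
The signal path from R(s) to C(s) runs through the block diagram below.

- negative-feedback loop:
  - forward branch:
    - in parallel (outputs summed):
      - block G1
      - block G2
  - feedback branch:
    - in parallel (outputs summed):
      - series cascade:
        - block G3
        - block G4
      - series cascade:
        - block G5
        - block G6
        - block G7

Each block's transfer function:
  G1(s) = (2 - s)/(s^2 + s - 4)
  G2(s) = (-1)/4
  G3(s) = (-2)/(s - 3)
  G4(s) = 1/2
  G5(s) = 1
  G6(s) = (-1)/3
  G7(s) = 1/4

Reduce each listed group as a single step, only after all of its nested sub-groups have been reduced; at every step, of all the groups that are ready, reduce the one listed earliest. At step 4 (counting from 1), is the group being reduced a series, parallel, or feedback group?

Reducing step by step:

Step 1. combine G1, G2 in parallel
Step 2. multiply G3, G4 (series)
Step 3. cascade G5, G6, G7
Step 4. add (G3*G4), (G5*G6*G7) (parallel)
Step 5. reduce the feedback loop with forward (G1+G2) and return ((G3*G4)+(G5*G6*G7))
Step 4 collapses a parallel group.

Answer: parallel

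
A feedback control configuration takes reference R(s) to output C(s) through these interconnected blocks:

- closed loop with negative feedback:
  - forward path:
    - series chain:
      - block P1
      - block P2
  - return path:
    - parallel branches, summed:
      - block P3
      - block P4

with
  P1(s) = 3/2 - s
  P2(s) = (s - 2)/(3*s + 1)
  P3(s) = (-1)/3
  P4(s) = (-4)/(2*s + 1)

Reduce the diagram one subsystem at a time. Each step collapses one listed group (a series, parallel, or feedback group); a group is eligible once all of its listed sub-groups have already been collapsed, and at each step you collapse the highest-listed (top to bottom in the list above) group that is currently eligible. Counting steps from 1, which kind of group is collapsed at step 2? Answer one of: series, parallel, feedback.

Step 1. cascade P1, P2
Step 2. reduce the parallel group P3, P4
Step 3. collapse the loop ((P1*P2) forward, (P3+P4) return)
Step 2 collapses a parallel group.

Answer: parallel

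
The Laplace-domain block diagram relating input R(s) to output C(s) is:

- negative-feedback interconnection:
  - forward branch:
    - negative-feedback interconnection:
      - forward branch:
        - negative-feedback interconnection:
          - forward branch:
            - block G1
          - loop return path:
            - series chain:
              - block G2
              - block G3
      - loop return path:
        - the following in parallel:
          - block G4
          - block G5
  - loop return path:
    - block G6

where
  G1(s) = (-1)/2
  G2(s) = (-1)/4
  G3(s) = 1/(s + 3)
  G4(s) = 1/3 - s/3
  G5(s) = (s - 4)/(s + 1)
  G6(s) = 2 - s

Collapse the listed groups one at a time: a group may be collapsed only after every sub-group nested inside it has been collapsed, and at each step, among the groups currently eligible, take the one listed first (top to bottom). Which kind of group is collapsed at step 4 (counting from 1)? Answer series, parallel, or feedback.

1. combine G2, G3 in series
2. apply the feedback formula to G1, (G2*G3)
3. reduce the parallel group G4, G5
4. close the feedback loop around [G1/(1+G1*(G2*G3))], (G4+G5)
5. feedback reduction of [[G1/(1+G1*(G2*G3))]/(1+[G1/(1+G1*(G2*G3))]*(G4+G5))], G6
Step 4: feedback.

Hence the answer: feedback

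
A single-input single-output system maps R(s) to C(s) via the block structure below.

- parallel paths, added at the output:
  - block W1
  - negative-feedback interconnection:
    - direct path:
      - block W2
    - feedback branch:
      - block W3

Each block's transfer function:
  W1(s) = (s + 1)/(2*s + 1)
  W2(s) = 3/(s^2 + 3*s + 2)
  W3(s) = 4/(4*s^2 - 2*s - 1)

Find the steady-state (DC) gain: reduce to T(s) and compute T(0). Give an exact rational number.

[1] close the feedback loop around W2, W3 gives (12*s^2 - 6*s - 3)/(4*s^4 + 10*s^3 + s^2 - 7*s + 10)
[2] add W1, [W2/(1+W2*W3)] (parallel) gives (4*s^5 + 14*s^4 + 35*s^3 - 6*s^2 - 9*s + 7)/(8*s^5 + 24*s^4 + 12*s^3 - 13*s^2 + 13*s + 10)
DC gain: substitute s = 0 into T(s) from step 2: T(0) = 7/10.

Final answer: 7/10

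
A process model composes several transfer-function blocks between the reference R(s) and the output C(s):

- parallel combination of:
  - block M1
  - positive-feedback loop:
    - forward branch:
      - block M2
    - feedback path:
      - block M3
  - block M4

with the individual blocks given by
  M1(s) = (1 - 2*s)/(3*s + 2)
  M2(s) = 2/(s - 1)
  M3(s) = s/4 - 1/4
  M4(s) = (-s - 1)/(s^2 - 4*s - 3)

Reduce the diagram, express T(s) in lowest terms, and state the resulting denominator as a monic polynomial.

Reducing step by step:

Step 1. apply the feedback formula to M2, M3; result 4/(s - 1)
Step 2. reduce the parallel group M1, [M2/(1-M2*M3)], M4; result (-2*s^4 + 20*s^3 - 49*s^2 - 70*s - 19)/(3*s^4 - 13*s^3 - 7*s^2 + 11*s + 6)
The result of step 2 is T(s) in lowest terms. Its denominator has leading coefficient 3; dividing the denominator through by 3 makes it monic.

Answer: s^4 - 13*s^3/3 - 7*s^2/3 + 11*s/3 + 2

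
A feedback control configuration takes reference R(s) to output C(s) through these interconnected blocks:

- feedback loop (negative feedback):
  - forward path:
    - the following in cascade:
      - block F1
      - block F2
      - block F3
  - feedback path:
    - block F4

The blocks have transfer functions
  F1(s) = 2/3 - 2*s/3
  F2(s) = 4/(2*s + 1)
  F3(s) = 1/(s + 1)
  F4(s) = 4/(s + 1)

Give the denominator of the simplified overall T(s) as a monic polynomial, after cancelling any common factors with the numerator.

[1] multiply F1, F2, F3 (series) = (8 - 8*s)/(6*s^2 + 9*s + 3)
[2] reduce the feedback loop with forward (F1*F2*F3) and return F4 = (8 - 8*s^2)/(6*s^3 + 15*s^2 - 20*s + 35)
Step 2 gives the fully reduced T(s), with no common factor left to cancel. The denominator's leading coefficient is 6, so divide each of its coefficients by 6 to get the monic form.

Therefore the answer is s^3 + 5*s^2/2 - 10*s/3 + 35/6.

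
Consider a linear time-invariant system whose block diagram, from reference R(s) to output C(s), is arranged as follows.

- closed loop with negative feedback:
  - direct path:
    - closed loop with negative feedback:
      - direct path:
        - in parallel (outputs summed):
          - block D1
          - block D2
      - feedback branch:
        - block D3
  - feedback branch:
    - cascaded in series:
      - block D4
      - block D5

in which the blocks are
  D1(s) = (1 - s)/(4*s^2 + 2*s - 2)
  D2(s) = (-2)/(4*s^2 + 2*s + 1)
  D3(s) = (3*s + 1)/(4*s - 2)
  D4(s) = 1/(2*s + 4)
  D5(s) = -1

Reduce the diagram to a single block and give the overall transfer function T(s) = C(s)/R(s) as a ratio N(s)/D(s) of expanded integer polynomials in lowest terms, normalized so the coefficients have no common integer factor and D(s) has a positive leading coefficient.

Step 1: add D1, D2 (parallel): (-4*s^3 - 6*s^2 - 3*s + 5)/(16*s^4 + 16*s^3 - 2*s - 2)
Step 2: close the feedback loop around (D1+D2), D3: (-16*s^4 - 16*s^3 + 26*s - 10)/(64*s^5 + 20*s^4 - 54*s^3 - 23*s^2 + 8*s + 9)
Step 3: series reduction of D4, D5: (-1)/(2*s + 4)
Step 4: close the feedback loop around [(D1+D2)/(1+(D1+D2)*D3)], (D4*D5) - this is the overall T(s), already in the required normalized form

Therefore the answer is (-16*s^5 - 48*s^4 - 32*s^3 + 26*s^2 + 42*s - 20)/(64*s^6 + 148*s^5 - 6*s^4 - 123*s^3 - 38*s^2 + 12*s + 23).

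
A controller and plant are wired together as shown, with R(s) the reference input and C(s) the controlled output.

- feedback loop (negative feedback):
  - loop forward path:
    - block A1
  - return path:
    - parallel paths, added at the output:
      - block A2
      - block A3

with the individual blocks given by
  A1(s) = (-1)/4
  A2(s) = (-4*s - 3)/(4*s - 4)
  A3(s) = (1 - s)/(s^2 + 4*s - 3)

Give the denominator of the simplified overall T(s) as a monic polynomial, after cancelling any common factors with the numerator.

Answer: s^3 + 71*s^2/20 - 6*s + 43/20

Working:
[1] sum the parallel branches A2, A3 = (-4*s^3 - 23*s^2 + 8*s + 5)/(4*s^3 + 12*s^2 - 28*s + 12)
[2] apply the feedback formula to A1, (A2+A3) = (-4*s^3 - 12*s^2 + 28*s - 12)/(20*s^3 + 71*s^2 - 120*s + 43)
Step 2 gives the fully reduced T(s), with no common factor left to cancel. The denominator's leading coefficient is 20, so divide each of its coefficients by 20 to get the monic form.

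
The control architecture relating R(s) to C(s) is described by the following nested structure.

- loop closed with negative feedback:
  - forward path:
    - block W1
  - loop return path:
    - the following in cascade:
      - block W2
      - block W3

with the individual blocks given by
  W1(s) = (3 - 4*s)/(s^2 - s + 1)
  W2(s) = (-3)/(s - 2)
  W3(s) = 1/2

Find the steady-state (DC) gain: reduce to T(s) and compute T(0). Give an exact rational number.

First reduce the diagram to T(s).

1. series reduction of W2, W3: (-3)/(2*s - 4)
2. feedback reduction of W1, (W2*W3): (-8*s^2 + 22*s - 12)/(2*s^3 - 6*s^2 + 18*s - 13)
DC gain: substitute s = 0 into T(s) from step 2: T(0) = -12/(-13) = 12/13.

Answer: 12/13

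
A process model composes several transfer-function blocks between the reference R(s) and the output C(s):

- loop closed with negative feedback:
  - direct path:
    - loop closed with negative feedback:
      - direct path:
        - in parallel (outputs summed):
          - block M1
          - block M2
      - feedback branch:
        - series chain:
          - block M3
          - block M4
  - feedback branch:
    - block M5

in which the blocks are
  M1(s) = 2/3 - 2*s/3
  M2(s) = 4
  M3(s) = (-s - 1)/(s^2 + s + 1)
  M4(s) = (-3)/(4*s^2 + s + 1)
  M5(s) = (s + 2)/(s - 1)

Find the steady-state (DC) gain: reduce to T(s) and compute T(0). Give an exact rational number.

First reduce the diagram to T(s).

1. add M1, M2 (parallel) gives 14/3 - 2*s/3
2. multiply M3, M4 (series) gives (3*s + 3)/(4*s^4 + 5*s^3 + 6*s^2 + 2*s + 1)
3. feedback reduction of (M1+M2), (M3*M4) gives (-8*s^5 + 46*s^4 + 58*s^3 + 80*s^2 + 26*s + 14)/(12*s^4 + 15*s^3 + 12*s^2 + 42*s + 45)
4. collapse the loop ([(M1+M2)/(1+(M1+M2)*(M3*M4))] forward, M5 return) gives (8*s^6 - 54*s^5 - 12*s^4 - 22*s^3 + 54*s^2 + 12*s + 14)/(8*s^6 - 42*s^5 - 153*s^4 - 193*s^3 - 216*s^2 - 69*s + 17)
The step-4 result is T(s). Setting s = 0: T(0) = 14/17.

Answer: 14/17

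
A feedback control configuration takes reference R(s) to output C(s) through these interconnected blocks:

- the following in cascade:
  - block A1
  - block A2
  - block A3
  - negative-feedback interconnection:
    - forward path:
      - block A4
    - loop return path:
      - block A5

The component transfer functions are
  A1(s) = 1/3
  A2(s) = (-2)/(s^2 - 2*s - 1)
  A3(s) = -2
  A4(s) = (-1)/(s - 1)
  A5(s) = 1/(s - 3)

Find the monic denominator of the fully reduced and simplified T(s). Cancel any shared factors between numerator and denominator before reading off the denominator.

[1] feedback reduction of A4, A5 gives (3 - s)/(s^2 - 4*s + 2)
[2] cascade A1, A2, A3, [A4/(1+A4*A5)] gives (12 - 4*s)/(3*s^4 - 18*s^3 + 27*s^2 - 6)
No further cancellation is possible in the step-2 result, so that is T(s). Its denominator becomes monic after dividing by the leading coefficient 3.

Final answer: s^4 - 6*s^3 + 9*s^2 - 2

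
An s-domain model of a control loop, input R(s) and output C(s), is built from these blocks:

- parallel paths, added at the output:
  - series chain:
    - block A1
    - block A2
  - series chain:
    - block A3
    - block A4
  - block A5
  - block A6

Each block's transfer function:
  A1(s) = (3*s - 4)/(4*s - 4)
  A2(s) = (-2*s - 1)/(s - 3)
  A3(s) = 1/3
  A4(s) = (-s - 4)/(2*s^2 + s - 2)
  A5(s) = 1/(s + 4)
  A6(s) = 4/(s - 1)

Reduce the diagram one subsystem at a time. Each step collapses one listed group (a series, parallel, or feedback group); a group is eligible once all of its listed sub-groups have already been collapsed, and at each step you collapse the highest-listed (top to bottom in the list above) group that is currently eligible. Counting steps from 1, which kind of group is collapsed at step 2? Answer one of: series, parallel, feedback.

Reducing step by step:

Step 1: combine A1, A2 in series
Step 2: combine A3, A4 in series
Step 3: reduce the parallel group (A1*A2), (A3*A4), A5, A6
Step 2 collapses a series group.

Answer: series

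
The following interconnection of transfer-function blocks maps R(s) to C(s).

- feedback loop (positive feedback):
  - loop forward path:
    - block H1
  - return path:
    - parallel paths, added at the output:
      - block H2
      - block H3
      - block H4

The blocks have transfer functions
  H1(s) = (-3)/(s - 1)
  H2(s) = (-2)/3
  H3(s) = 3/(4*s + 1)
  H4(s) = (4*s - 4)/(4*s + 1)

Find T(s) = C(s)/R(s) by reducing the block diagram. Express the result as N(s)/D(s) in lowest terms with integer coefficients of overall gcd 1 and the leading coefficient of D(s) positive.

Step 1 - add H2, H3, H4 (parallel) = (4*s - 5)/(12*s + 3)
Step 2 - collapse the loop (H1 forward, (H2+H3+H4) return), giving the overall T(s)

Answer: (-12*s - 3)/(4*s^2 + s - 6)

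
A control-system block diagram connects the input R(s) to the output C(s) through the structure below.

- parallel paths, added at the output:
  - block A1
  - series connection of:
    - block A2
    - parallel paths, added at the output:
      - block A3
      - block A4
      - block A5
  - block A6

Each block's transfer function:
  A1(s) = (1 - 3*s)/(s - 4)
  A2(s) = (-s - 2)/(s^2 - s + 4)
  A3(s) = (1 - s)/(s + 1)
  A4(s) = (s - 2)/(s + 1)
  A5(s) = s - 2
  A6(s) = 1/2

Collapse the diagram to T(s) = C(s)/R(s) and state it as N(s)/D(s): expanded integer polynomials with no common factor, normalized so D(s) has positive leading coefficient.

[1] reduce the parallel group A3, A4, A5 gives (s^2 - s - 3)/(s + 1)
[2] series reduction of A2, (A3+A4+A5) gives (-s^3 - s^2 + 5*s + 6)/(s^3 + 3*s + 4)
[3] parallel reduction of A1, (A2*(A3+A4+A5)), A6, which is the overall transfer function T(s) = C(s)/R(s) in lowest terms

Hence the answer: (-7*s^4 + 4*s^3 + 3*s^2 - 54*s - 56)/(2*s^4 - 8*s^3 + 6*s^2 - 16*s - 32)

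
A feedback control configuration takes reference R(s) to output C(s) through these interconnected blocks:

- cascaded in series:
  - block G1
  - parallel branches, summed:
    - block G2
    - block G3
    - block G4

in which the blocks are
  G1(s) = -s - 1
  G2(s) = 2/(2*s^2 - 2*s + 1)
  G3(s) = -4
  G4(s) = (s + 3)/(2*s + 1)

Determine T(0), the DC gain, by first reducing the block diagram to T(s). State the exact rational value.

Step 1 - reduce the parallel group G2, G3, G4 gives (-14*s^3 + 12*s^2 - s + 1)/(4*s^3 - 2*s^2 + 1)
Step 2 - multiply G1, (G2+G3+G4) (series) gives (14*s^4 + 2*s^3 - 11*s^2 - 1)/(4*s^3 - 2*s^2 + 1)
Step 2 gives the overall T(s). Then T(0) = -1/1 = -1.

Therefore the answer is -1.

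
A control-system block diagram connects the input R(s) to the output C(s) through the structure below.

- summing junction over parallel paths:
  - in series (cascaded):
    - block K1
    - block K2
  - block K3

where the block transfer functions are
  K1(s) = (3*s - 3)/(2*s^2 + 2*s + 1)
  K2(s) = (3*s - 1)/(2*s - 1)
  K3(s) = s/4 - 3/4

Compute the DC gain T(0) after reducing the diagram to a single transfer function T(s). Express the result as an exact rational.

Step 1 - series reduction of K1, K2 = (9*s^2 - 12*s + 3)/(4*s^3 + 2*s^2 - 1)
Step 2 - parallel reduction of (K1*K2), K3 = (4*s^4 - 10*s^3 + 30*s^2 - 49*s + 15)/(16*s^3 + 8*s^2 - 4)
Step 2 gives the overall T(s). Then T(0) = 15/(-4) = -15/4.

Final answer: -15/4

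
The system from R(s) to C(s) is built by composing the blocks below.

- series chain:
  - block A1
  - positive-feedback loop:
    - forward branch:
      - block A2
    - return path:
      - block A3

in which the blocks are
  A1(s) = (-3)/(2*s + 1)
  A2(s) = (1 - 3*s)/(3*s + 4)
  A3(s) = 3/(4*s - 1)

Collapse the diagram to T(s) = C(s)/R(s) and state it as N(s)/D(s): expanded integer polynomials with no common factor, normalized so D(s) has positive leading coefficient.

Answer: (36*s^2 - 21*s + 3)/(24*s^3 + 56*s^2 + 8*s - 7)

Working:
Step 1. close the feedback loop around A2, A3 -> (-12*s^2 + 7*s - 1)/(12*s^2 + 22*s - 7)
Step 2. multiply A1, [A2/(1-A2*A3)] (series): this yields T(s), and no further normalization is needed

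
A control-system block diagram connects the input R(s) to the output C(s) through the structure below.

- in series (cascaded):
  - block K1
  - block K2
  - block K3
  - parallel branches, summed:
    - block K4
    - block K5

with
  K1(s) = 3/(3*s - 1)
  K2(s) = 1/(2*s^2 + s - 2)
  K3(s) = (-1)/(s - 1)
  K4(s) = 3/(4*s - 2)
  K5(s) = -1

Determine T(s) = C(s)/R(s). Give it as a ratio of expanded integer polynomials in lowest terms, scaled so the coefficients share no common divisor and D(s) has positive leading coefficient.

Answer: (12*s - 15)/(24*s^5 - 32*s^4 - 22*s^3 + 52*s^2 - 26*s + 4)

Working:
1. combine K4, K5 in parallel, giving (5 - 4*s)/(4*s - 2)
2. multiply K1, K2, K3, (K4+K5) (series) - this is the overall T(s), already in the required normalized form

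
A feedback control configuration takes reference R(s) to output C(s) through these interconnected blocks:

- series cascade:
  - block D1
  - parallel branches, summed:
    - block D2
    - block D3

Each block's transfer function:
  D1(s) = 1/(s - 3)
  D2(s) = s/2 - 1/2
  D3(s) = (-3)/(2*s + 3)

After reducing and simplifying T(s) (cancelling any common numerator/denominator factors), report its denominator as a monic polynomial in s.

Reducing step by step:

1. parallel reduction of D2, D3 = (2*s^2 + s - 9)/(4*s + 6)
2. multiply D1, (D2+D3) (series) = (2*s^2 + s - 9)/(4*s^2 - 6*s - 18)
No further cancellation is possible in the step-2 result, so that is T(s). Its denominator becomes monic after dividing by the leading coefficient 4.

Answer: s^2 - 3*s/2 - 9/2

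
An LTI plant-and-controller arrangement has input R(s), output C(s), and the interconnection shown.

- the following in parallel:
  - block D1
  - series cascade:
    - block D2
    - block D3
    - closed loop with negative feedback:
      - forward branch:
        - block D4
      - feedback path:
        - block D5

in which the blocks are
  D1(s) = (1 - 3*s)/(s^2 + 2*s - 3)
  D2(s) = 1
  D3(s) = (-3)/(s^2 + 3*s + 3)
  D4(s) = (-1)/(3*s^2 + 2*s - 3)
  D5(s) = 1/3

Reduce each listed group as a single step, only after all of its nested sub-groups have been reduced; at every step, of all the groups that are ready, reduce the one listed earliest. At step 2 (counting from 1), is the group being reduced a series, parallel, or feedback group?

1. collapse the loop (D4 forward, D5 return)
2. combine D2, D3, [D4/(1+D4*D5)] in series
3. parallel reduction of D1, (D2*D3*[D4/(1+D4*D5)])
Step 2: series.

Answer: series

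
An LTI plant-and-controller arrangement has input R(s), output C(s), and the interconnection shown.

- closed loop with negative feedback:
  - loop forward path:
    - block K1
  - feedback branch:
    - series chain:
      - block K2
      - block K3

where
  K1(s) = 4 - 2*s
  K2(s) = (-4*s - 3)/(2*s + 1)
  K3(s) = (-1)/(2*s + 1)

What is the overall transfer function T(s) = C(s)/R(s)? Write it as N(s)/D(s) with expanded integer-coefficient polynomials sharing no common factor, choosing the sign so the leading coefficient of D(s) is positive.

First reduce the diagram to T(s).

1. cascade K2, K3: (4*s + 3)/(4*s^2 + 4*s + 1)
2. close the feedback loop around K1, (K2*K3), giving the overall T(s)

Answer: (8*s^3 - 8*s^2 - 14*s - 4)/(4*s^2 - 14*s - 13)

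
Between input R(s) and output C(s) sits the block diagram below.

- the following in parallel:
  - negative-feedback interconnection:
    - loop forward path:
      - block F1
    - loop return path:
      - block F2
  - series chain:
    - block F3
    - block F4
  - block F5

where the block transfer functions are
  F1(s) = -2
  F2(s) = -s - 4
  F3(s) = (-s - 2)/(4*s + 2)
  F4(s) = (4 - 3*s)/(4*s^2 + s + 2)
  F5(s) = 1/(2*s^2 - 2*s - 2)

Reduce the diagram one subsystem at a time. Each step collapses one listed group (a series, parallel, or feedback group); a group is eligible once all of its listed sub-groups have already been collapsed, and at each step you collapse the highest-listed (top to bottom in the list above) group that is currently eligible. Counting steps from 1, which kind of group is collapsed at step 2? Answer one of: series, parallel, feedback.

(1) reduce the feedback loop with forward F1 and return F2
(2) combine F3, F4 in series
(3) sum the parallel branches [F1/(1+F1*F2)], (F3*F4), F5
At step 2 the group reduced is series.

Final answer: series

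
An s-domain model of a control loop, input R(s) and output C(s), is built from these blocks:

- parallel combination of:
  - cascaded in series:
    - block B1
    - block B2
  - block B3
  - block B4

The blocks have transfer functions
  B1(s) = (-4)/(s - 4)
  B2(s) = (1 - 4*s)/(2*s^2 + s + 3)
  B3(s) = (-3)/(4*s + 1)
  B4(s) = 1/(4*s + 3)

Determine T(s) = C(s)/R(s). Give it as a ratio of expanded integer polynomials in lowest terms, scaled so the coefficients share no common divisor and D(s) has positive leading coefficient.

Step 1 - reduce the series chain B1, B2: (16*s - 4)/(2*s^3 - 7*s^2 - s - 12)
Step 2 - reduce the parallel group (B1*B2), B3, B4, which is the overall transfer function T(s) = C(s)/R(s) in lowest terms

Therefore the answer is (-16*s^4 + 296*s^3 + 256*s^2 + 88*s + 84)/(32*s^5 - 80*s^4 - 122*s^3 - 229*s^2 - 195*s - 36).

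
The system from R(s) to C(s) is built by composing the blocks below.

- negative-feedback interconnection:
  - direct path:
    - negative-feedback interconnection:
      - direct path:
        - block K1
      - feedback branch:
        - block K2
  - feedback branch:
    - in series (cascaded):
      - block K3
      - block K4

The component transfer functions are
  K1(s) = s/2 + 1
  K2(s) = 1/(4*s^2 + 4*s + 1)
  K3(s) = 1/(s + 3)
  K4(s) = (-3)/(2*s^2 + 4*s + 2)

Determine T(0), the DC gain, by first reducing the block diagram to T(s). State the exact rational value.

Step 1: apply the feedback formula to K1, K2: (4*s^3 + 12*s^2 + 9*s + 2)/(8*s^2 + 9*s + 4)
Step 2: cascade K3, K4: (-3)/(2*s^3 + 10*s^2 + 14*s + 6)
Step 3: close the feedback loop around [K1/(1+K1*K2)], (K3*K4): (8*s^6 + 64*s^5 + 194*s^4 + 286*s^3 + 218*s^2 + 82*s + 12)/(16*s^5 + 98*s^4 + 198*s^3 + 178*s^2 + 83*s + 18)
Evaluating the step-3 result (the overall T(s)) at s = 0 gives T(0) = 12/18 = 2/3.

Answer: 2/3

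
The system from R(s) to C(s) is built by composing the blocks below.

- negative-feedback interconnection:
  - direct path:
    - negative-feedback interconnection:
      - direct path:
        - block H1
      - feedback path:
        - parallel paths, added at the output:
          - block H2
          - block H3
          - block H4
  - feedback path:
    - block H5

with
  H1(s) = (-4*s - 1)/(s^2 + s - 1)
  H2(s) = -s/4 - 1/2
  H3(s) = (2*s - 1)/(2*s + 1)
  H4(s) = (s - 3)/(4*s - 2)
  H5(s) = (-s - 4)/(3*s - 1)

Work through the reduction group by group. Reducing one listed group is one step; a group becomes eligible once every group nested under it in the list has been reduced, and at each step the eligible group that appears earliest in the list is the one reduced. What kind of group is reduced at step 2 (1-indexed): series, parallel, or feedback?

Answer: feedback

Working:
[1] combine H2, H3, H4 in parallel
[2] apply the feedback formula to H1, (H2+H3+H4)
[3] collapse the loop ([H1/(1+H1*(H2+H3+H4))] forward, H5 return)
The group at step 2 is a feedback group.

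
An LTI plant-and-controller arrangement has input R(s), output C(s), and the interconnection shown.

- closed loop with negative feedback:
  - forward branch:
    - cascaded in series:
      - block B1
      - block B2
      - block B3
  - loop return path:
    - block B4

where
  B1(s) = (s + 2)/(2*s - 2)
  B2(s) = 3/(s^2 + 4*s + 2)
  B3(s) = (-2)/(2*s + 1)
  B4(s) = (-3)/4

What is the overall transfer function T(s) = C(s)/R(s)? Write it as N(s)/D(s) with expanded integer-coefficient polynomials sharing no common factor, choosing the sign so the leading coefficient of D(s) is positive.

[1] multiply B1, B2, B3 (series); result (-3*s - 6)/(2*s^4 + 7*s^3 - s^2 - 6*s - 2)
[2] feedback reduction of (B1*B2*B3), B4; the result is T(s) itself (integer coefficients, no common factor, positive leading denominator coefficient)

Therefore the answer is (-12*s - 24)/(8*s^4 + 28*s^3 - 4*s^2 - 15*s + 10).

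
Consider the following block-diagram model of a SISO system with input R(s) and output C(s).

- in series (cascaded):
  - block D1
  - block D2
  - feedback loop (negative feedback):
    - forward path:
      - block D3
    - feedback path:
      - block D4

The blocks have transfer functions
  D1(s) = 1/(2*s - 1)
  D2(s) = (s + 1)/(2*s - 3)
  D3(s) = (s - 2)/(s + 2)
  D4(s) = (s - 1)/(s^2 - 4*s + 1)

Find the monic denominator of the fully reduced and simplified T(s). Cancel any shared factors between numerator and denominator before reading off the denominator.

Reducing step by step:

(1) close the feedback loop around D3, D4 = (s^3 - 6*s^2 + 9*s - 2)/(s^3 - s^2 - 10*s + 4)
(2) series reduction of D1, D2, [D3/(1+D3*D4)] = (s^4 - 5*s^3 + 3*s^2 + 7*s - 2)/(4*s^5 - 12*s^4 - 29*s^3 + 93*s^2 - 62*s + 12)
That last expression is T(s), already simplified. Scaling its denominator by 1/4 (the reciprocal of the leading coefficient) yields the monic denominator.

Answer: s^5 - 3*s^4 - 29*s^3/4 + 93*s^2/4 - 31*s/2 + 3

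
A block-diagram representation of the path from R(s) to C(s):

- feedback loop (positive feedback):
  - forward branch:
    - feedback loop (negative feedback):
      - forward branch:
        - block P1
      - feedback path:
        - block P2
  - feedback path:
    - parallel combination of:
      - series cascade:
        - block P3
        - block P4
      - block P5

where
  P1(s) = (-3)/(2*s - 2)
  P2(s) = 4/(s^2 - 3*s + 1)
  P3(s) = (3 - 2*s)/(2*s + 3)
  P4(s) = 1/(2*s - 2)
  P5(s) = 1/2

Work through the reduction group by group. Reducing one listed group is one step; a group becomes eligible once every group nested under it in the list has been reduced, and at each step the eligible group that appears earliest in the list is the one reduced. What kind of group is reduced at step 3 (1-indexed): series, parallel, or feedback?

1. apply the feedback formula to P1, P2
2. cascade P3, P4
3. combine (P3*P4), P5 in parallel
4. feedback reduction of [P1/(1+P1*P2)], ((P3*P4)+P5)
Step 3: parallel.

Therefore the answer is parallel.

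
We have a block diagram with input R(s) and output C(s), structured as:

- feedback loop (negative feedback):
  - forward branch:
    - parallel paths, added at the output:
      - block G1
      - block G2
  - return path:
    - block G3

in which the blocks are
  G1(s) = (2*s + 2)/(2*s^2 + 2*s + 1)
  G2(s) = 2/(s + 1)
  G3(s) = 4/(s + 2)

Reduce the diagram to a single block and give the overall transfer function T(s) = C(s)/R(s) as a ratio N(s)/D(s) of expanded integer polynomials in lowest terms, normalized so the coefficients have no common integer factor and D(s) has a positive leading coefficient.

Reducing step by step:

Step 1. combine G1, G2 in parallel gives (6*s^2 + 8*s + 4)/(2*s^3 + 4*s^2 + 3*s + 1)
Step 2. apply the feedback formula to (G1+G2), G3 - this is the overall T(s), already in the required normalized form

Answer: (6*s^3 + 20*s^2 + 20*s + 8)/(2*s^4 + 8*s^3 + 35*s^2 + 39*s + 18)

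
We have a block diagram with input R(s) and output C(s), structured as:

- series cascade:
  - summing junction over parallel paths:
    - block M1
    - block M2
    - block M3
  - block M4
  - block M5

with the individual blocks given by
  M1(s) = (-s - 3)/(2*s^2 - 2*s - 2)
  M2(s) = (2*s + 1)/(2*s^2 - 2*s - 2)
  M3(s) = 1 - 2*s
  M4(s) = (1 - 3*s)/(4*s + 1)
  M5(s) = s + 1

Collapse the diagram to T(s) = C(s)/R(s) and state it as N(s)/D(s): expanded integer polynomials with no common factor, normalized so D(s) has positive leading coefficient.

(1) add M1, M2, M3 (parallel) -> (-4*s^3 + 6*s^2 + 3*s - 4)/(2*s^2 - 2*s - 2)
(2) reduce the series chain (M1+M2+M3), M4, M5, giving the overall T(s)

Therefore the answer is (12*s^5 - 10*s^4 - 25*s^3 + 12*s^2 + 11*s - 4)/(8*s^3 - 6*s^2 - 10*s - 2).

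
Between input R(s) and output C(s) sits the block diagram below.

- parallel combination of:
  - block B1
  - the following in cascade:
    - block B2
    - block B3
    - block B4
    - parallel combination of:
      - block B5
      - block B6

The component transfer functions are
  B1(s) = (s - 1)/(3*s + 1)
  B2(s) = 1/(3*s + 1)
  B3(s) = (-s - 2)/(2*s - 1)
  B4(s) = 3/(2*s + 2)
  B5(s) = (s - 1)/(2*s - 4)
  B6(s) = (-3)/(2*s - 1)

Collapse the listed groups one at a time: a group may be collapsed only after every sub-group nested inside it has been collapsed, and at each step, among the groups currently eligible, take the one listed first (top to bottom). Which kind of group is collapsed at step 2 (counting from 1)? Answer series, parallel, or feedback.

Answer: series

Working:
Step 1. combine B5, B6 in parallel
Step 2. multiply B2, B3, B4, (B5+B6) (series)
Step 3. reduce the parallel group B1, (B2*B3*B4*(B5+B6))
So the answer for step 2 is series.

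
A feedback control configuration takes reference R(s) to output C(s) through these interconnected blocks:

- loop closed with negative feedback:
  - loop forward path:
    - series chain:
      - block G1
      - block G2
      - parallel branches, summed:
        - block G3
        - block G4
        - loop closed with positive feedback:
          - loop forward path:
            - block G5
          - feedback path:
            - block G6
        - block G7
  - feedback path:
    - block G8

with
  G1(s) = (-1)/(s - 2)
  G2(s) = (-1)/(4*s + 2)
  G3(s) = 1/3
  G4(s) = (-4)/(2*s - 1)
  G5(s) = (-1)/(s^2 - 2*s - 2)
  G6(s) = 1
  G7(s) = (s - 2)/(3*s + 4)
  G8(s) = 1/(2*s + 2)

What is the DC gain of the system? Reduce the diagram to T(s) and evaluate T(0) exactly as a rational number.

Answer: -58/19

Working:
Step 1 - feedback reduction of G5, G6: (-1)/(s^2 - 2*s - 1)
Step 2 - sum the parallel branches G3, G4, [G5/(1-G5*G6)], G7: (12*s^4 - 70*s^3 + 16*s^2 + 123*s + 58)/(18*s^4 - 21*s^3 - 60*s^2 + 9*s + 12)
Step 3 - combine G1, G2, (G3+G4+[G5/(1-G5*G6)]+G7) in series: (12*s^3 - 46*s^2 - 76*s - 29)/(72*s^5 - 48*s^4 - 282*s^3 - 84*s^2 + 66*s + 24)
Step 4 - reduce the feedback loop with forward (G1*G2*(G3+G4+[G5/(1-G5*G6)]+G7)) and return G8: (24*s^4 - 68*s^3 - 244*s^2 - 210*s - 58)/(144*s^6 + 48*s^5 - 660*s^4 - 720*s^3 - 82*s^2 + 104*s + 19)
That last expression is T(s); at s = 0 only the constant terms survive, so T(0) = -58/19.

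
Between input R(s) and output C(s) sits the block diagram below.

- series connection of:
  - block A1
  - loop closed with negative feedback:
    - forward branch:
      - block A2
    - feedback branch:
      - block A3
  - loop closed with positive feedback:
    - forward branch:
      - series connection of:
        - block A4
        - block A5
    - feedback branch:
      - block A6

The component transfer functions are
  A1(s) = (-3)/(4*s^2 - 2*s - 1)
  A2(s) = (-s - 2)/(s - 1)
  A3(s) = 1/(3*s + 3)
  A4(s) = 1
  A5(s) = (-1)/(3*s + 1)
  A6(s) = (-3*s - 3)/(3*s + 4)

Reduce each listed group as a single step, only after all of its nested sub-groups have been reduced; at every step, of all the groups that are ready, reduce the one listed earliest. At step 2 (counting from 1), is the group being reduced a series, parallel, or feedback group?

Step 1: close the feedback loop around A2, A3
Step 2: multiply A4, A5 (series)
Step 3: reduce the feedback loop with forward (A4*A5) and return A6
Step 4: multiply A1, [A2/(1+A2*A3)], [(A4*A5)/(1-(A4*A5)*A6)] (series)
Step 2: series.

Hence the answer: series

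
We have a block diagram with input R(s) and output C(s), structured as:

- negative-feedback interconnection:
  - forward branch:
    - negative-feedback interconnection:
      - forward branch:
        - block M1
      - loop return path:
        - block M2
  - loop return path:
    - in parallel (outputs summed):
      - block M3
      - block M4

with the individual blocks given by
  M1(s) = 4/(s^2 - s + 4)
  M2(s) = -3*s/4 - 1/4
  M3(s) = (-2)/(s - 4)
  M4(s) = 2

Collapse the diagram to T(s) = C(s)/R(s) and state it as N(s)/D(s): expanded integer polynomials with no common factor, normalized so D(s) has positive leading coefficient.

First reduce the diagram to T(s).

1. reduce the feedback loop with forward M1 and return M2 = 4/(s^2 - 4*s + 3)
2. reduce the parallel group M3, M4 = (2*s - 10)/(s - 4)
3. collapse the loop ([M1/(1+M1*M2)] forward, (M3+M4) return), giving the overall T(s)

Answer: (4*s - 16)/(s^3 - 8*s^2 + 27*s - 52)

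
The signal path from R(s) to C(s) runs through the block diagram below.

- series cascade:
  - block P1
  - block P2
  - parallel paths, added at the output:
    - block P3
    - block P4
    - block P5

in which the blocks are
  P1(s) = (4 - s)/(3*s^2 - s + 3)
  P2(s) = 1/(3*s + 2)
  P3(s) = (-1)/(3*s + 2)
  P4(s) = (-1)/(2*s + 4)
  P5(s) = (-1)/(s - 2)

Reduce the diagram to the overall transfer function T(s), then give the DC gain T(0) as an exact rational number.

(1) parallel reduction of P3, P4, P5 = (-11*s^2 - 12*s + 4)/(6*s^3 + 4*s^2 - 24*s - 16)
(2) series reduction of P1, P2, (P3+P4+P5) = (11*s^3 - 32*s^2 - 52*s + 16)/(54*s^6 + 54*s^5 - 162*s^4 - 152*s^3 - 192*s^2 - 256*s - 96)
Evaluating the step-2 result (the overall T(s)) at s = 0 gives T(0) = 16/(-96) = -1/6.

Hence the answer: -1/6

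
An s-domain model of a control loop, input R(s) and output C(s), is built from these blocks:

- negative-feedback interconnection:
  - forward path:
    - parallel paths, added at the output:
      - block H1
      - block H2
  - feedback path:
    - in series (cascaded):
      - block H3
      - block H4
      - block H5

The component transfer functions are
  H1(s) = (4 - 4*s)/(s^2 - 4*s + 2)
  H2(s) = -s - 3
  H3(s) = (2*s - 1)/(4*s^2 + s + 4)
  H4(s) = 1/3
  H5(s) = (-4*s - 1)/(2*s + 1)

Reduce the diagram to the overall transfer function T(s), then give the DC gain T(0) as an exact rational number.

First reduce the diagram to T(s).

Step 1. combine H1, H2 in parallel, giving (-s^3 + s^2 + 6*s - 2)/(s^2 - 4*s + 2)
Step 2. cascade H3, H4, H5, giving (-8*s^2 + 2*s + 1)/(24*s^3 + 18*s^2 + 27*s + 12)
Step 3. reduce the feedback loop with forward (H1+H2) and return (H3*H4*H5), giving (-24*s^6 + 6*s^5 + 135*s^4 + 75*s^3 + 138*s^2 + 18*s - 24)/(32*s^5 - 88*s^4 - 44*s^3 - 31*s^2 + 8*s + 22)
That last expression is T(s); at s = 0 only the constant terms survive, so T(0) = -24/22 = -12/11.

Answer: -12/11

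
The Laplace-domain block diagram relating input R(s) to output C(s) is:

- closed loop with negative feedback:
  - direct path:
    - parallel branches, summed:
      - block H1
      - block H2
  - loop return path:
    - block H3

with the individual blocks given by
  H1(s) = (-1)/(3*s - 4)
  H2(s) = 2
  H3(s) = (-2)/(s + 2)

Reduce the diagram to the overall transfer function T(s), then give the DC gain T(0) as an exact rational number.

Step 1 - parallel reduction of H1, H2 gives (6*s - 9)/(3*s - 4)
Step 2 - reduce the feedback loop with forward (H1+H2) and return H3 gives (6*s^2 + 3*s - 18)/(3*s^2 - 10*s + 10)
The step-2 result is T(s). Setting s = 0: T(0) = -18/10 = -9/5.

Hence the answer: -9/5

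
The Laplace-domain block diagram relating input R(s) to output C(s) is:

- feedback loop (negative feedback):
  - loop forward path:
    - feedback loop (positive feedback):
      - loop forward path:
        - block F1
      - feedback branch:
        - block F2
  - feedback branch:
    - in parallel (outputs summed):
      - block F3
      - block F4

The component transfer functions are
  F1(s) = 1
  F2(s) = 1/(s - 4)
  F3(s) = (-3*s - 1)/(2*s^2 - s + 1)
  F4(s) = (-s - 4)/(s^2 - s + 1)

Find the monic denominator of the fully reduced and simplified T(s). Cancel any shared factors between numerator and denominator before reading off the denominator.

Reducing step by step:

Step 1: collapse the loop (F1 forward, F2 return) -> (s - 4)/(s - 5)
Step 2: combine F3, F4 in parallel -> (-5*s^3 - 5*s^2 + s - 5)/(2*s^4 - 3*s^3 + 4*s^2 - 2*s + 1)
Step 3: reduce the feedback loop with forward [F1/(1-F1*F2)] and return (F3+F4) -> (2*s^5 - 11*s^4 + 16*s^3 - 18*s^2 + 9*s - 4)/(2*s^5 - 18*s^4 + 34*s^3 - s^2 + 2*s + 15)
Step 3 gives the fully reduced T(s), with no common factor left to cancel. The denominator's leading coefficient is 2, so divide each of its coefficients by 2 to get the monic form.

Answer: s^5 - 9*s^4 + 17*s^3 - s^2/2 + s + 15/2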